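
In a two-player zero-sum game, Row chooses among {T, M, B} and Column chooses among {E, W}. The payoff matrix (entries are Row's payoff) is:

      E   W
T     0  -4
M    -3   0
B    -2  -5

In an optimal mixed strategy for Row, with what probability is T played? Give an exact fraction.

Row minima: T → -4, M → -3, B → -5; maximin = -3.
Column maxima: E → 0, W → 0; minimax = 0.
-3 ≠ 0, so there is no saddle point; optimal play is mixed.
B is strictly dominated by T, so Row never plays it.
On the remaining 2×2 (T, M vs E, W):
Let Row play T with probability p. Expected payoff against E: 0p + (-3)(1−p) = 3p − 3; against W: (-4)p + 0(1−p) = −4p.
Setting these equal: 3p − 3 = −4p ⇒ 7p = 3 ⇒ p = 3/7, and the value is (3)·(3/7) − 3 = -12/7.
For Column: with q = P(E), equating T's and M's payoffs gives 4q − 4 = −3q ⇒ q = 4/7.

3/7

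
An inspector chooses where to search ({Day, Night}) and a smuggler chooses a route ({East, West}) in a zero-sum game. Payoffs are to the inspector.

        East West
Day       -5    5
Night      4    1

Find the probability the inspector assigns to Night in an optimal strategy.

Row minima: Day → -5, Night → 1; maximin = 1.
Column maxima: East → 4, West → 5; minimax = 4.
1 ≠ 4, so there is no saddle point; optimal play is mixed.
Let the inspector play Day with probability p. Expected payoff against East: (-5)p + 4(1−p) = −9p + 4; against West: 5p + 1(1−p) = 4p + 1.
Setting these equal: −9p + 4 = 4p + 1 ⇒ −13p = -3 ⇒ p = 3/13, and the value is (-9)·(3/13) + 4 = 25/13.
For the smuggler: with q = P(East), equating Day's and Night's payoffs gives −10q + 5 = 3q + 1 ⇒ q = 4/13.

10/13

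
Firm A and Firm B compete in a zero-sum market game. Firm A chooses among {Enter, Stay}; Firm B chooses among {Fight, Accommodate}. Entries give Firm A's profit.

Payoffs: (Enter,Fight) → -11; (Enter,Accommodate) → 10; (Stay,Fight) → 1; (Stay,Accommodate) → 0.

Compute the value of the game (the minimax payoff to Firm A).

Row minima: Enter → -11, Stay → 0; maximin = 0.
Column maxima: Fight → 1, Accommodate → 10; minimax = 1.
0 ≠ 1, so there is no saddle point; optimal play is mixed.
Let Firm A play Enter with probability p. Expected payoff against Fight: (-11)p + 1(1−p) = −12p + 1; against Accommodate: 10p + 0(1−p) = 10p.
Setting these equal: −12p + 1 = 10p ⇒ −22p = -1 ⇒ p = 1/22, and the value is (-12)·(1/22) + 1 = 5/11.
For Firm B: with q = P(Fight), equating Enter's and Stay's payoffs gives −21q + 10 = q ⇒ q = 5/11.

5/11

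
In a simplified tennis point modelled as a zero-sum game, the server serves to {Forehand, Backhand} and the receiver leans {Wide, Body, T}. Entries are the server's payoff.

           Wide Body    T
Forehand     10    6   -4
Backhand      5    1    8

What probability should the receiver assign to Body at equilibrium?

12/17

Row minima: Forehand → -4, Backhand → 1; maximin = 1.
Column maxima: Wide → 10, Body → 6, T → 8; minimax = 6.
1 ≠ 6, so there is no saddle point; optimal play is mixed.
Wide is strictly dominated by Body (it gives the server strictly more in every row), so the receiver never plays it.
On the remaining 2×2 (Forehand, Backhand vs Body, T):
Let the server play Forehand with probability p. Expected payoff against Body: 6p + 1(1−p) = 5p + 1; against T: (-4)p + 8(1−p) = −12p + 8.
Setting these equal: 5p + 1 = −12p + 8 ⇒ 17p = 7 ⇒ p = 7/17, and the value is (5)·(7/17) + 1 = 52/17.
For the receiver: with q = P(Body), equating Forehand's and Backhand's payoffs gives 10q − 4 = −7q + 8 ⇒ q = 12/17.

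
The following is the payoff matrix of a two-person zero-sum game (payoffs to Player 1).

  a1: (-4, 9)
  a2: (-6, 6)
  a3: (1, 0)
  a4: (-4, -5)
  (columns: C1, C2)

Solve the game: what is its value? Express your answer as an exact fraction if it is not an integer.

Row minima: a1 → -4, a2 → -6, a3 → 0, a4 → -5; maximin = 0.
Column maxima: C1 → 1, C2 → 9; minimax = 1.
0 ≠ 1, so there is no saddle point; optimal play is mixed.
a2 is strictly dominated by a1, so Player 1 never plays it.
a4 is strictly dominated by a3, so Player 1 never plays it.
On the remaining 2×2 (a1, a3 vs C1, C2):
Let Player 1 play a1 with probability p. Expected payoff against C1: (-4)p + 1(1−p) = −5p + 1; against C2: 9p + 0(1−p) = 9p.
Setting these equal: −5p + 1 = 9p ⇒ −14p = -1 ⇒ p = 1/14, and the value is (-5)·(1/14) + 1 = 9/14.
For Player 2: with q = P(C1), equating a1's and a3's payoffs gives −13q + 9 = q ⇒ q = 9/14.

9/14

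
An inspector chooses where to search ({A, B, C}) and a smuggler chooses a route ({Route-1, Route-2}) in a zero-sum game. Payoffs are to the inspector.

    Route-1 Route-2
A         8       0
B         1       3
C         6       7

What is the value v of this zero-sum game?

Row minima: A → 0, B → 1, C → 6; maximin = 6.
Column maxima: Route-1 → 8, Route-2 → 7; minimax = 7.
6 ≠ 7, so there is no saddle point; optimal play is mixed.
B is strictly dominated by C, so the inspector never plays it.
On the remaining 2×2 (A, C vs Route-1, Route-2):
Let the inspector play A with probability p. Expected payoff against Route-1: 8p + 6(1−p) = 2p + 6; against Route-2: 0p + 7(1−p) = −7p + 7.
Setting these equal: 2p + 6 = −7p + 7 ⇒ 9p = 1 ⇒ p = 1/9, and the value is (2)·(1/9) + 6 = 56/9.
For the smuggler: with q = P(Route-1), equating A's and C's payoffs gives 8q = −q + 7 ⇒ q = 7/9.

56/9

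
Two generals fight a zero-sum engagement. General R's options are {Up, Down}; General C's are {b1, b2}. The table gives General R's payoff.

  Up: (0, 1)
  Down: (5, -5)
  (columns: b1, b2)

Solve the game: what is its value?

Row minima: Up → 0, Down → -5; maximin = 0.
Column maxima: b1 → 5, b2 → 1; minimax = 1.
0 ≠ 1, so there is no saddle point; optimal play is mixed.
Let General R play Up with probability p. Expected payoff against b1: 0p + 5(1−p) = −5p + 5; against b2: 1p + (-5)(1−p) = 6p − 5.
Setting these equal: −5p + 5 = 6p − 5 ⇒ −11p = -10 ⇒ p = 10/11, and the value is (-5)·(10/11) + 5 = 5/11.
For General C: with q = P(b1), equating Up's and Down's payoffs gives −q + 1 = 10q − 5 ⇒ q = 6/11.

5/11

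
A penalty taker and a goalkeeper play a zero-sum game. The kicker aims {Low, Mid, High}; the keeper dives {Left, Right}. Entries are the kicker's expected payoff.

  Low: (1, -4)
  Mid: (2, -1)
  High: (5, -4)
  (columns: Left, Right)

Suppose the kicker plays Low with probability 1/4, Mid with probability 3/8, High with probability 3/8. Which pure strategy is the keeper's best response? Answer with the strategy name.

If the keeper plays Left, the kicker's expected payoff is (1/4)·1 + (3/8)·2 + (3/8)·5 = 23/8.
If the keeper plays Right, the kicker's expected payoff is (1/4)·(-4) + (3/8)·(-1) + (3/8)·(-4) = -23/8.
The keeper minimizes the kicker's payoff; the smallest is -23/8, so the best response is Right.

Right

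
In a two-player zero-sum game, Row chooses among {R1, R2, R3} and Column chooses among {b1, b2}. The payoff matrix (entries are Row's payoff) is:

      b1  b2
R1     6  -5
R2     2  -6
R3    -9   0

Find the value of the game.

-9/4

Row minima: R1 → -5, R2 → -6, R3 → -9; maximin = -5.
Column maxima: b1 → 6, b2 → 0; minimax = 0.
-5 ≠ 0, so there is no saddle point; optimal play is mixed.
R2 is strictly dominated by R1, so Row never plays it.
On the remaining 2×2 (R1, R3 vs b1, b2):
Let Row play R1 with probability p. Expected payoff against b1: 6p + (-9)(1−p) = 15p − 9; against b2: (-5)p + 0(1−p) = −5p.
Setting these equal: 15p − 9 = −5p ⇒ 20p = 9 ⇒ p = 9/20, and the value is (15)·(9/20) − 9 = -9/4.
For Column: with q = P(b1), equating R1's and R3's payoffs gives 11q − 5 = −9q ⇒ q = 1/4.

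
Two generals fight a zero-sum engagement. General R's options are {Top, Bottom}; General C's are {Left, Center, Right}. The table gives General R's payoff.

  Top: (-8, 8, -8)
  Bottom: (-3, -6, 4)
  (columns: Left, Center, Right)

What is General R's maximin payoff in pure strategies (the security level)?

Row minima: Top → -8, Bottom → -6.
The best of these is -6.

-6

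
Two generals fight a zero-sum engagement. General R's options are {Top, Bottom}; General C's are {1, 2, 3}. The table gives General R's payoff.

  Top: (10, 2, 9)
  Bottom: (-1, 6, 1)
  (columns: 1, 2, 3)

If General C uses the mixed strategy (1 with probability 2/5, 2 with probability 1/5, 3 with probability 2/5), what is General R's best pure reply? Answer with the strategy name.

Top

Expected payoff of Top: (2/5)·10 + (1/5)·2 + (2/5)·9 = 8.
Expected payoff of Bottom: (2/5)·(-1) + (1/5)·6 + (2/5)·1 = 6/5.
The largest is 8, so General R's best response is Top.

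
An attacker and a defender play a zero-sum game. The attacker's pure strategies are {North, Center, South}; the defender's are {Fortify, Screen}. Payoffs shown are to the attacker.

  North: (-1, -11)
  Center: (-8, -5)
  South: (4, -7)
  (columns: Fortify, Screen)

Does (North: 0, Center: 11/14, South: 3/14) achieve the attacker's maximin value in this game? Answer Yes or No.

Yes

Against Fortify this mix gives (11/14)·(-8) + (3/14)·4 = -38/7.
Against Screen this mix gives (11/14)·(-5) + (3/14)·(-7) = -38/7.
All of the defender's active replies (Fortify, Screen) yield -38/7, and no column does worse for the attacker. The mix makes the defender indifferent and guarantees -38/7, so it is optimal.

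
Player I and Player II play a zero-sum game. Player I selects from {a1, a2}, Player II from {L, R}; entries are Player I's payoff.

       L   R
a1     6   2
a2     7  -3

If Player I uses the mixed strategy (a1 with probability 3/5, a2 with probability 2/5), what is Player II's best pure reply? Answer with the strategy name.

R

If Player II plays L, Player I's expected payoff is (3/5)·6 + (2/5)·7 = 32/5.
If Player II plays R, Player I's expected payoff is (3/5)·2 + (2/5)·(-3) = 0.
Player II minimizes Player I's payoff; the smallest is 0, so the best response is R.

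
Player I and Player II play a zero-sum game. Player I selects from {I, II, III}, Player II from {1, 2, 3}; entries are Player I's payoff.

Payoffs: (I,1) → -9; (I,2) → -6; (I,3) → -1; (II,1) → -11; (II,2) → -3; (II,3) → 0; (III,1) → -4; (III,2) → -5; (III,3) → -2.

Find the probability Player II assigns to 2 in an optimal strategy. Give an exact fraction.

Row minima: I → -9, II → -11, III → -5; maximin = -5.
Column maxima: 1 → -4, 2 → -3, 3 → 0; minimax = -4.
-5 ≠ -4, so there is no saddle point; optimal play is mixed.
3 is strictly dominated by 1 (it gives Player I strictly more in every row), so Player II never plays it.
With 3 eliminated, I is strictly dominated by III (III gives Player I strictly more in every remaining column), so Player I never plays it.
On the remaining 2×2 (II, III vs 1, 2):
Let Player I play II with probability p. Expected payoff against 1: (-11)p + (-4)(1−p) = −7p − 4; against 2: (-3)p + (-5)(1−p) = 2p − 5.
Setting these equal: −7p − 4 = 2p − 5 ⇒ −9p = -1 ⇒ p = 1/9, and the value is (-7)·(1/9) − 4 = -43/9.
For Player II: with q = P(1), equating II's and III's payoffs gives −8q − 3 = q − 5 ⇒ q = 2/9.

7/9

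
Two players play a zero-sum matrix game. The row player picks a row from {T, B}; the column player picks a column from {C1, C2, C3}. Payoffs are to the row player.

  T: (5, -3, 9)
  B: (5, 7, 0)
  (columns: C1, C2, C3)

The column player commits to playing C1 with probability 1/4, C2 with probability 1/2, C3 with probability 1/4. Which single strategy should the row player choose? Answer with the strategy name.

B

Expected payoff of T: (1/4)·5 + (1/2)·(-3) + (1/4)·9 = 2.
Expected payoff of B: (1/4)·5 + (1/2)·7 + (1/4)·0 = 19/4.
The largest is 19/4, so the row player's best response is B.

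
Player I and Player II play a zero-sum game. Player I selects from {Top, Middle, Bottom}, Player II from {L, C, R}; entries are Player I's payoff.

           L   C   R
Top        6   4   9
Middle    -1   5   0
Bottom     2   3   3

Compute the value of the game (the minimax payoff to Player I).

Row minima: Top → 4, Middle → -1, Bottom → 2; maximin = 4.
Column maxima: L → 6, C → 5, R → 9; minimax = 5.
4 ≠ 5, so there is no saddle point; optimal play is mixed.
Bottom is strictly dominated by Top, so Player I never plays it.
R is strictly dominated by L (it gives Player I strictly more in every row), so Player II never plays it.
On the remaining 2×2 (Top, Middle vs L, C):
Let Player I play Top with probability p. Expected payoff against L: 6p + (-1)(1−p) = 7p − 1; against C: 4p + 5(1−p) = −p + 5.
Setting these equal: 7p − 1 = −p + 5 ⇒ 8p = 6 ⇒ p = 3/4, and the value is (7)·(3/4) − 1 = 17/4.
For Player II: with q = P(L), equating Top's and Middle's payoffs gives 2q + 4 = −6q + 5 ⇒ q = 1/8.

17/4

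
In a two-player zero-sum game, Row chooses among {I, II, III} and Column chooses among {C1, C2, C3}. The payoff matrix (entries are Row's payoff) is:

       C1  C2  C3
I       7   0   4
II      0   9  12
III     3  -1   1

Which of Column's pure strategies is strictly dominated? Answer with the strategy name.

C2 holds Row's payoff strictly below C3 in every row: 0 < 4, 9 < 12, -1 < 1.
So C3 is strictly dominated for Column.

C3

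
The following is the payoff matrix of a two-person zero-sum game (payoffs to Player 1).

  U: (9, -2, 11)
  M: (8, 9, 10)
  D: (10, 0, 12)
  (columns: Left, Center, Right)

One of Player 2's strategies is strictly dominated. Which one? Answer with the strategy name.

Left holds Player 1's payoff strictly below Right in every row: 9 < 11, 8 < 10, 10 < 12.
So Right is strictly dominated for Player 2.

Right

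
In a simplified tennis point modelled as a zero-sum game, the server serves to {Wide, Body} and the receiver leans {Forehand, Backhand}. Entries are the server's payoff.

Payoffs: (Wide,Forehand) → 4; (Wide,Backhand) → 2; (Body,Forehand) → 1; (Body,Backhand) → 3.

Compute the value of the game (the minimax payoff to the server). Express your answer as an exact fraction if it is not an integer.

5/2

Row minima: Wide → 2, Body → 1; maximin = 2.
Column maxima: Forehand → 4, Backhand → 3; minimax = 3.
2 ≠ 3, so there is no saddle point; optimal play is mixed.
Let the server play Wide with probability p. Expected payoff against Forehand: 4p + 1(1−p) = 3p + 1; against Backhand: 2p + 3(1−p) = −p + 3.
Setting these equal: 3p + 1 = −p + 3 ⇒ 4p = 2 ⇒ p = 1/2, and the value is (3)·(1/2) + 1 = 5/2.
For the receiver: with q = P(Forehand), equating Wide's and Body's payoffs gives 2q + 2 = −2q + 3 ⇒ q = 1/4.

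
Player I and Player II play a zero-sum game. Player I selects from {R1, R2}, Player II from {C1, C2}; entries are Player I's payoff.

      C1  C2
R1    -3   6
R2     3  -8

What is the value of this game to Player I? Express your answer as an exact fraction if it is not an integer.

-3/10

Row minima: R1 → -3, R2 → -8; maximin = -3.
Column maxima: C1 → 3, C2 → 6; minimax = 3.
-3 ≠ 3, so there is no saddle point; optimal play is mixed.
Let Player I play R1 with probability p. Expected payoff against C1: (-3)p + 3(1−p) = −6p + 3; against C2: 6p + (-8)(1−p) = 14p − 8.
Setting these equal: −6p + 3 = 14p − 8 ⇒ −20p = -11 ⇒ p = 11/20, and the value is (-6)·(11/20) + 3 = -3/10.
For Player II: with q = P(C1), equating R1's and R2's payoffs gives −9q + 6 = 11q − 8 ⇒ q = 7/10.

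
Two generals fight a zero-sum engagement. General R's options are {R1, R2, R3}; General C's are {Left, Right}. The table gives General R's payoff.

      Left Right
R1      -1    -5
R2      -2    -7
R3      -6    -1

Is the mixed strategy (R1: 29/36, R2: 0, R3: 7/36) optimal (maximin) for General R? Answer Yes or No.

Against Left this mix gives (29/36)·(-1) + (7/36)·(-6) = -71/36.
Against Right this mix gives (29/36)·(-5) + (7/36)·(-1) = -38/9.
General C will play Right, holding General R to -38/9. Shifting weight toward the row that does better against Right would raise this floor (the equalizing mix achieves -29/9 against both Right and Left), so the proposed strategy is not optimal.

No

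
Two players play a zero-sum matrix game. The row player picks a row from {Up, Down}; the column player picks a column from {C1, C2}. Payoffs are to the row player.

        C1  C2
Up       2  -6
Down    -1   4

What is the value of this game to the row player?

Row minima: Up → -6, Down → -1; maximin = -1.
Column maxima: C1 → 2, C2 → 4; minimax = 2.
-1 ≠ 2, so there is no saddle point; optimal play is mixed.
Let the row player play Up with probability p. Expected payoff against C1: 2p + (-1)(1−p) = 3p − 1; against C2: (-6)p + 4(1−p) = −10p + 4.
Setting these equal: 3p − 1 = −10p + 4 ⇒ 13p = 5 ⇒ p = 5/13, and the value is (3)·(5/13) − 1 = 2/13.
For the column player: with q = P(C1), equating Up's and Down's payoffs gives 8q − 6 = −5q + 4 ⇒ q = 10/13.

2/13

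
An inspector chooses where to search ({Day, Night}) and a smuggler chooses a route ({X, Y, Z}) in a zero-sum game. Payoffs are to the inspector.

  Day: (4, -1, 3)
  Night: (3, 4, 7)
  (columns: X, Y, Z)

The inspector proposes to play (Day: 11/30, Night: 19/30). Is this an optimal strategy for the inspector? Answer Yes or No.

Against X this mix gives (11/30)·4 + (19/30)·3 = 101/30.
Against Y this mix gives (11/30)·(-1) + (19/30)·4 = 13/6.
Against Z this mix gives (11/30)·3 + (19/30)·7 = 83/15.
The smuggler will play Y, holding the inspector to 13/6. Shifting weight toward the row that does better against Y would raise this floor (the equalizing mix achieves 19/6 against both Y and X), so the proposed strategy is not optimal.

No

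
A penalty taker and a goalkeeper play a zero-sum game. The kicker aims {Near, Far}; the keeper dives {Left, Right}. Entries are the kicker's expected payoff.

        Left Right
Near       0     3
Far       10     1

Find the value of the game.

5/2

Row minima: Near → 0, Far → 1; maximin = 1.
Column maxima: Left → 10, Right → 3; minimax = 3.
1 ≠ 3, so there is no saddle point; optimal play is mixed.
Let the kicker play Near with probability p. Expected payoff against Left: 0p + 10(1−p) = −10p + 10; against Right: 3p + 1(1−p) = 2p + 1.
Setting these equal: −10p + 10 = 2p + 1 ⇒ −12p = -9 ⇒ p = 3/4, and the value is (-10)·(3/4) + 10 = 5/2.
For the keeper: with q = P(Left), equating Near's and Far's payoffs gives −3q + 3 = 9q + 1 ⇒ q = 1/6.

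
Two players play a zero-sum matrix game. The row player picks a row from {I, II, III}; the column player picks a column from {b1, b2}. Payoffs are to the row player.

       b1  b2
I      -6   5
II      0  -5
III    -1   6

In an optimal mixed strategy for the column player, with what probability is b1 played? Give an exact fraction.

Row minima: I → -6, II → -5, III → -1; maximin = -1.
Column maxima: b1 → 0, b2 → 6; minimax = 0.
-1 ≠ 0, so there is no saddle point; optimal play is mixed.
I is strictly dominated by III, so the row player never plays it.
On the remaining 2×2 (II, III vs b1, b2):
Let the row player play II with probability p. Expected payoff against b1: 0p + (-1)(1−p) = p − 1; against b2: (-5)p + 6(1−p) = −11p + 6.
Setting these equal: p − 1 = −11p + 6 ⇒ 12p = 7 ⇒ p = 7/12, and the value is (1)·(7/12) − 1 = -5/12.
For the column player: with q = P(b1), equating II's and III's payoffs gives 5q − 5 = −7q + 6 ⇒ q = 11/12.

11/12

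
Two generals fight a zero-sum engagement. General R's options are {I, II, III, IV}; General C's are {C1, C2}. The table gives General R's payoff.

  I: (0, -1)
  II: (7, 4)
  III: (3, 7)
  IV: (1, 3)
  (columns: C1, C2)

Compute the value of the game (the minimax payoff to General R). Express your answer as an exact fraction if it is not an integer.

37/7

Row minima: I → -1, II → 4, III → 3, IV → 1; maximin = 4.
Column maxima: C1 → 7, C2 → 7; minimax = 7.
4 ≠ 7, so there is no saddle point; optimal play is mixed.
I is strictly dominated by II, so General R never plays it.
IV is strictly dominated by II, so General R never plays it.
On the remaining 2×2 (II, III vs C1, C2):
Let General R play II with probability p. Expected payoff against C1: 7p + 3(1−p) = 4p + 3; against C2: 4p + 7(1−p) = −3p + 7.
Setting these equal: 4p + 3 = −3p + 7 ⇒ 7p = 4 ⇒ p = 4/7, and the value is (4)·(4/7) + 3 = 37/7.
For General C: with q = P(C1), equating II's and III's payoffs gives 3q + 4 = −4q + 7 ⇒ q = 3/7.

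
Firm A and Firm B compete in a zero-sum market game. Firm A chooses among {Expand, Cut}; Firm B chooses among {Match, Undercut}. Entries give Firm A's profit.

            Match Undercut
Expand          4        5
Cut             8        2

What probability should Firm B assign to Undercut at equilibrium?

Row minima: Expand → 4, Cut → 2; maximin = 4.
Column maxima: Match → 8, Undercut → 5; minimax = 5.
4 ≠ 5, so there is no saddle point; optimal play is mixed.
Let Firm A play Expand with probability p. Expected payoff against Match: 4p + 8(1−p) = −4p + 8; against Undercut: 5p + 2(1−p) = 3p + 2.
Setting these equal: −4p + 8 = 3p + 2 ⇒ −7p = -6 ⇒ p = 6/7, and the value is (-4)·(6/7) + 8 = 32/7.
For Firm B: with q = P(Match), equating Expand's and Cut's payoffs gives −q + 5 = 6q + 2 ⇒ q = 3/7.

4/7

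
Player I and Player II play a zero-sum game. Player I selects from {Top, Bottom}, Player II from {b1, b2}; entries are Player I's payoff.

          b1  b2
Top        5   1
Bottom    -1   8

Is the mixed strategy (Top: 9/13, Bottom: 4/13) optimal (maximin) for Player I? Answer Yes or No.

Yes

Against b1 this mix gives (9/13)·5 + (4/13)·(-1) = 41/13.
Against b2 this mix gives (9/13)·1 + (4/13)·8 = 41/13.
All of Player II's active replies (b1, b2) yield 41/13, and no column does worse for Player I. The mix makes Player II indifferent and guarantees 41/13, so it is optimal.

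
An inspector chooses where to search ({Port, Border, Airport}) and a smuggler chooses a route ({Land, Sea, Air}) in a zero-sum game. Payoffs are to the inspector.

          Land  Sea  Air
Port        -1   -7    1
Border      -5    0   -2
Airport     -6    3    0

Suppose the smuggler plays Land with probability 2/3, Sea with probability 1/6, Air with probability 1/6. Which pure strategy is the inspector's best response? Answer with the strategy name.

Port

Expected payoff of Port: (2/3)·(-1) + (1/6)·(-7) + (1/6)·1 = -5/3.
Expected payoff of Border: (2/3)·(-5) + (1/6)·0 + (1/6)·(-2) = -11/3.
Expected payoff of Airport: (2/3)·(-6) + (1/6)·3 + (1/6)·0 = -7/2.
The largest is -5/3, so the inspector's best response is Port.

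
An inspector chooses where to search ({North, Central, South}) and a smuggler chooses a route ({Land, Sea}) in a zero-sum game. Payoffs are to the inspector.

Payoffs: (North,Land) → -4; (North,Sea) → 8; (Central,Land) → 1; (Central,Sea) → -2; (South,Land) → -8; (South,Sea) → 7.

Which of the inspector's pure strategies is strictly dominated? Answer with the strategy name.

North gives a strictly higher payoff than South against every column: -4 > -8, 8 > 7.
So South is strictly dominated and the inspector never plays it.

South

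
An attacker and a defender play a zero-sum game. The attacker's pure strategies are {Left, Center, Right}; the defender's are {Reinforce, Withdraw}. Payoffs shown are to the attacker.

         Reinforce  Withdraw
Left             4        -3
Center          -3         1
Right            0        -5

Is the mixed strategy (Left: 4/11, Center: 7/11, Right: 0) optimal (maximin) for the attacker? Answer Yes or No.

Against Reinforce this mix gives (4/11)·4 + (7/11)·(-3) = -5/11.
Against Withdraw this mix gives (4/11)·(-3) + (7/11)·1 = -5/11.
All of the defender's active replies (Reinforce, Withdraw) yield -5/11, and no column does worse for the attacker. The mix makes the defender indifferent and guarantees -5/11, so it is optimal.

Yes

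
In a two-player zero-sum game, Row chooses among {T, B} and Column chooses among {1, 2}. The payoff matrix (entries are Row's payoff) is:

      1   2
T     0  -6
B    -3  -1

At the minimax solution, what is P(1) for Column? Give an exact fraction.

5/8

Row minima: T → -6, B → -3; maximin = -3.
Column maxima: 1 → 0, 2 → -1; minimax = -1.
-3 ≠ -1, so there is no saddle point; optimal play is mixed.
Let Row play T with probability p. Expected payoff against 1: 0p + (-3)(1−p) = 3p − 3; against 2: (-6)p + (-1)(1−p) = −5p − 1.
Setting these equal: 3p − 3 = −5p − 1 ⇒ 8p = 2 ⇒ p = 1/4, and the value is (3)·(1/4) − 3 = -9/4.
For Column: with q = P(1), equating T's and B's payoffs gives 6q − 6 = −2q − 1 ⇒ q = 5/8.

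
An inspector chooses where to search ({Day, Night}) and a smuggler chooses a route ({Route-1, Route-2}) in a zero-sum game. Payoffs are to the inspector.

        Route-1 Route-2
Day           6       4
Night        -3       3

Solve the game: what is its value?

Row minima: Day → 4, Night → -3; maximin = 4.
Column maxima: Route-1 → 6, Route-2 → 4; minimax = 4.
Since maximin = minimax = 4, there is a saddle point and the value is 4.

4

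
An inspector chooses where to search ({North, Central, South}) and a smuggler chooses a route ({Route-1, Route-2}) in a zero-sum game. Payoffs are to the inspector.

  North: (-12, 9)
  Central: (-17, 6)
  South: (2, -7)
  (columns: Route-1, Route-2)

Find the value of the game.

-11/5

Row minima: North → -12, Central → -17, South → -7; maximin = -7.
Column maxima: Route-1 → 2, Route-2 → 9; minimax = 2.
-7 ≠ 2, so there is no saddle point; optimal play is mixed.
Central is strictly dominated by North, so the inspector never plays it.
On the remaining 2×2 (North, South vs Route-1, Route-2):
Let the inspector play North with probability p. Expected payoff against Route-1: (-12)p + 2(1−p) = −14p + 2; against Route-2: 9p + (-7)(1−p) = 16p − 7.
Setting these equal: −14p + 2 = 16p − 7 ⇒ −30p = -9 ⇒ p = 3/10, and the value is (-14)·(3/10) + 2 = -11/5.
For the smuggler: with q = P(Route-1), equating North's and South's payoffs gives −21q + 9 = 9q − 7 ⇒ q = 8/15.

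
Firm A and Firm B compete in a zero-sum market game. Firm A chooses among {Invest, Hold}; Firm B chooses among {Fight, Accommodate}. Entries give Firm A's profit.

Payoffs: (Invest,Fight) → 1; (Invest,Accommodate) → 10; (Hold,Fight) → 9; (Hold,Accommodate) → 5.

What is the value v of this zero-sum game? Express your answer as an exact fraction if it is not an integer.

Row minima: Invest → 1, Hold → 5; maximin = 5.
Column maxima: Fight → 9, Accommodate → 10; minimax = 9.
5 ≠ 9, so there is no saddle point; optimal play is mixed.
Let Firm A play Invest with probability p. Expected payoff against Fight: 1p + 9(1−p) = −8p + 9; against Accommodate: 10p + 5(1−p) = 5p + 5.
Setting these equal: −8p + 9 = 5p + 5 ⇒ −13p = -4 ⇒ p = 4/13, and the value is (-8)·(4/13) + 9 = 85/13.
For Firm B: with q = P(Fight), equating Invest's and Hold's payoffs gives −9q + 10 = 4q + 5 ⇒ q = 5/13.

85/13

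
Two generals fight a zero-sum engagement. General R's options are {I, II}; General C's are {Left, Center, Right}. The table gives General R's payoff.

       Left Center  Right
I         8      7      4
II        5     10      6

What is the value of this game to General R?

28/5

Row minima: I → 4, II → 5; maximin = 5.
Column maxima: Left → 8, Center → 10, Right → 6; minimax = 6.
5 ≠ 6, so there is no saddle point; optimal play is mixed.
Center is strictly dominated by Right (it gives General R strictly more in every row), so General C never plays it.
On the remaining 2×2 (I, II vs Left, Right):
Let General R play I with probability p. Expected payoff against Left: 8p + 5(1−p) = 3p + 5; against Right: 4p + 6(1−p) = −2p + 6.
Setting these equal: 3p + 5 = −2p + 6 ⇒ 5p = 1 ⇒ p = 1/5, and the value is (3)·(1/5) + 5 = 28/5.
For General C: with q = P(Left), equating I's and II's payoffs gives 4q + 4 = −q + 6 ⇒ q = 2/5.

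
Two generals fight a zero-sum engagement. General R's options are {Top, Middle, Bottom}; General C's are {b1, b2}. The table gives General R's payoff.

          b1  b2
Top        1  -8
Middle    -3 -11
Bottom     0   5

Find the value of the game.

5/14

Row minima: Top → -8, Middle → -11, Bottom → 0; maximin = 0.
Column maxima: b1 → 1, b2 → 5; minimax = 1.
0 ≠ 1, so there is no saddle point; optimal play is mixed.
Middle is strictly dominated by Top, so General R never plays it.
On the remaining 2×2 (Top, Bottom vs b1, b2):
Let General R play Top with probability p. Expected payoff against b1: 1p + 0(1−p) = p; against b2: (-8)p + 5(1−p) = −13p + 5.
Setting these equal: p = −13p + 5 ⇒ 14p = 5 ⇒ p = 5/14, and the value is (1)·(5/14) = 5/14.
For General C: with q = P(b1), equating Top's and Bottom's payoffs gives 9q − 8 = −5q + 5 ⇒ q = 13/14.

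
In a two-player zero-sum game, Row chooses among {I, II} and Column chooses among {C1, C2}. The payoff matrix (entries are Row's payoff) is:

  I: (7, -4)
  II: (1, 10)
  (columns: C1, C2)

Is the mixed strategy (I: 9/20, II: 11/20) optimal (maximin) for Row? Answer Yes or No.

Against C1 this mix gives (9/20)·7 + (11/20)·1 = 37/10.
Against C2 this mix gives (9/20)·(-4) + (11/20)·10 = 37/10.
All of Column's active replies (C1, C2) yield 37/10, and no column does worse for Row. The mix makes Column indifferent and guarantees 37/10, so it is optimal.

Yes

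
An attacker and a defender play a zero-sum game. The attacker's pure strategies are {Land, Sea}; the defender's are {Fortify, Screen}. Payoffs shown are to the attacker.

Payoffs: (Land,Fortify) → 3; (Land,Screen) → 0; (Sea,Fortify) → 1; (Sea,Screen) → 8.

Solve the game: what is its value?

12/5

Row minima: Land → 0, Sea → 1; maximin = 1.
Column maxima: Fortify → 3, Screen → 8; minimax = 3.
1 ≠ 3, so there is no saddle point; optimal play is mixed.
Let the attacker play Land with probability p. Expected payoff against Fortify: 3p + 1(1−p) = 2p + 1; against Screen: 0p + 8(1−p) = −8p + 8.
Setting these equal: 2p + 1 = −8p + 8 ⇒ 10p = 7 ⇒ p = 7/10, and the value is (2)·(7/10) + 1 = 12/5.
For the defender: with q = P(Fortify), equating Land's and Sea's payoffs gives 3q = −7q + 8 ⇒ q = 4/5.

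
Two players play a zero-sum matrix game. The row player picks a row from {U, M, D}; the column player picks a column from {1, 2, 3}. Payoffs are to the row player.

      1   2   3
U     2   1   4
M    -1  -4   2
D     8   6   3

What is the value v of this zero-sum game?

7/2

Row minima: U → 1, M → -4, D → 3; maximin = 3.
Column maxima: 1 → 8, 2 → 6, 3 → 4; minimax = 4.
3 ≠ 4, so there is no saddle point; optimal play is mixed.
M is strictly dominated by U, so the row player never plays it.
1 is strictly dominated by 2 (it gives the row player strictly more in every row), so the column player never plays it.
On the remaining 2×2 (U, D vs 2, 3):
Let the row player play U with probability p. Expected payoff against 2: 1p + 6(1−p) = −5p + 6; against 3: 4p + 3(1−p) = p + 3.
Setting these equal: −5p + 6 = p + 3 ⇒ −6p = -3 ⇒ p = 1/2, and the value is (-5)·(1/2) + 6 = 7/2.
For the column player: with q = P(2), equating U's and D's payoffs gives −3q + 4 = 3q + 3 ⇒ q = 1/6.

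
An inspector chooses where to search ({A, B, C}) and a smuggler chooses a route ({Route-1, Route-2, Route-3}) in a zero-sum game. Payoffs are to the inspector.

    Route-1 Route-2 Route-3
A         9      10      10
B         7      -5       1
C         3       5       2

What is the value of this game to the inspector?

9

Row minima: A → 9, B → -5, C → 2; maximin = 9.
Column maxima: Route-1 → 9, Route-2 → 10, Route-3 → 10; minimax = 9.
Since maximin = minimax = 9, there is a saddle point and the value is 9.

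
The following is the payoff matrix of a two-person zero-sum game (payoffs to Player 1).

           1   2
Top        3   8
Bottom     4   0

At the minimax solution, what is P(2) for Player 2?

Row minima: Top → 3, Bottom → 0; maximin = 3.
Column maxima: 1 → 4, 2 → 8; minimax = 4.
3 ≠ 4, so there is no saddle point; optimal play is mixed.
Let Player 1 play Top with probability p. Expected payoff against 1: 3p + 4(1−p) = −p + 4; against 2: 8p + 0(1−p) = 8p.
Setting these equal: −p + 4 = 8p ⇒ −9p = -4 ⇒ p = 4/9, and the value is (-1)·(4/9) + 4 = 32/9.
For Player 2: with q = P(1), equating Top's and Bottom's payoffs gives −5q + 8 = 4q ⇒ q = 8/9.

1/9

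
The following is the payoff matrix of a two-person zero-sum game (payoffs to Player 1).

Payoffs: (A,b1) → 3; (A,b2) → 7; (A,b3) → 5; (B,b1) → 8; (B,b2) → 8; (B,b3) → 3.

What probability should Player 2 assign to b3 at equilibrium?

Row minima: A → 3, B → 3; maximin = 3.
Column maxima: b1 → 8, b2 → 8, b3 → 5; minimax = 5.
3 ≠ 5, so there is no saddle point; optimal play is mixed.
b2 is strictly dominated by b3 (it gives Player 1 strictly more in every row), so Player 2 never plays it.
On the remaining 2×2 (A, B vs b1, b3):
Let Player 1 play A with probability p. Expected payoff against b1: 3p + 8(1−p) = −5p + 8; against b3: 5p + 3(1−p) = 2p + 3.
Setting these equal: −5p + 8 = 2p + 3 ⇒ −7p = -5 ⇒ p = 5/7, and the value is (-5)·(5/7) + 8 = 31/7.
For Player 2: with q = P(b1), equating A's and B's payoffs gives −2q + 5 = 5q + 3 ⇒ q = 2/7.

5/7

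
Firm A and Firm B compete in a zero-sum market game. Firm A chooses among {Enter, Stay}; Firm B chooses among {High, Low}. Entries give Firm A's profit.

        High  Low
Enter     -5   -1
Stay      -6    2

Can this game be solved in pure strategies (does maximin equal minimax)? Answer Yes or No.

Yes

Row minima: Enter → -5, Stay → -6; maximin = -5.
Column maxima: High → -5, Low → 2; minimax = -5.
maximin = minimax = -5, so a saddle point exists.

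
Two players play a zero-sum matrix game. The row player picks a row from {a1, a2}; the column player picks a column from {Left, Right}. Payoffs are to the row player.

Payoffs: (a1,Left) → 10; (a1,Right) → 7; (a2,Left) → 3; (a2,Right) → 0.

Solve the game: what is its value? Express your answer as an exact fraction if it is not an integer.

Row minima: a1 → 7, a2 → 0; maximin = 7.
Column maxima: Left → 10, Right → 7; minimax = 7.
Since maximin = minimax = 7, there is a saddle point and the value is 7.

7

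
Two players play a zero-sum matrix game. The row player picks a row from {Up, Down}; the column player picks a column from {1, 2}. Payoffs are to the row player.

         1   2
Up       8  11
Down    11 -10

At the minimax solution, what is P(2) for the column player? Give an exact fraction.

1/8

Row minima: Up → 8, Down → -10; maximin = 8.
Column maxima: 1 → 11, 2 → 11; minimax = 11.
8 ≠ 11, so there is no saddle point; optimal play is mixed.
Let the row player play Up with probability p. Expected payoff against 1: 8p + 11(1−p) = −3p + 11; against 2: 11p + (-10)(1−p) = 21p − 10.
Setting these equal: −3p + 11 = 21p − 10 ⇒ −24p = -21 ⇒ p = 7/8, and the value is (-3)·(7/8) + 11 = 67/8.
For the column player: with q = P(1), equating Up's and Down's payoffs gives −3q + 11 = 21q − 10 ⇒ q = 7/8.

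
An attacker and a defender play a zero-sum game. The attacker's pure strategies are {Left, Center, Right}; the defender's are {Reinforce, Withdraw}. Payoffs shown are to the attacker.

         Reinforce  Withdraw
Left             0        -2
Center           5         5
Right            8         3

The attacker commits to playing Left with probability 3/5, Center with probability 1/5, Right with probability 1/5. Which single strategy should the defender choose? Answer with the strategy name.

If the defender plays Reinforce, the attacker's expected payoff is (3/5)·0 + (1/5)·5 + (1/5)·8 = 13/5.
If the defender plays Withdraw, the attacker's expected payoff is (3/5)·(-2) + (1/5)·5 + (1/5)·3 = 2/5.
The defender minimizes the attacker's payoff; the smallest is 2/5, so the best response is Withdraw.

Withdraw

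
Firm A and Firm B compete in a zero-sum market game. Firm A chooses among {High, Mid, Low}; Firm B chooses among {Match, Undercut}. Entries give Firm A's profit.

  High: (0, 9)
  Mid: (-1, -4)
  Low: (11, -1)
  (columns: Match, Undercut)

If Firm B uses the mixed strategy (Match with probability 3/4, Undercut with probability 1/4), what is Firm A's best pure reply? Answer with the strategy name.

Low

Expected payoff of High: (3/4)·0 + (1/4)·9 = 9/4.
Expected payoff of Mid: (3/4)·(-1) + (1/4)·(-4) = -7/4.
Expected payoff of Low: (3/4)·11 + (1/4)·(-1) = 8.
The largest is 8, so Firm A's best response is Low.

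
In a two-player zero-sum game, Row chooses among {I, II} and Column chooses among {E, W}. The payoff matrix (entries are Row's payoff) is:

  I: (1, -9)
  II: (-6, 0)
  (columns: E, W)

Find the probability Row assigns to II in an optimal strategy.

Row minima: I → -9, II → -6; maximin = -6.
Column maxima: E → 1, W → 0; minimax = 0.
-6 ≠ 0, so there is no saddle point; optimal play is mixed.
Let Row play I with probability p. Expected payoff against E: 1p + (-6)(1−p) = 7p − 6; against W: (-9)p + 0(1−p) = −9p.
Setting these equal: 7p − 6 = −9p ⇒ 16p = 6 ⇒ p = 3/8, and the value is (7)·(3/8) − 6 = -27/8.
For Column: with q = P(E), equating I's and II's payoffs gives 10q − 9 = −6q ⇒ q = 9/16.

5/8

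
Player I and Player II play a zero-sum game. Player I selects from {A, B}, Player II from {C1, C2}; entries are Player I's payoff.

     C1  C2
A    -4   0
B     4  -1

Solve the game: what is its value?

-4/9

Row minima: A → -4, B → -1; maximin = -1.
Column maxima: C1 → 4, C2 → 0; minimax = 0.
-1 ≠ 0, so there is no saddle point; optimal play is mixed.
Let Player I play A with probability p. Expected payoff against C1: (-4)p + 4(1−p) = −8p + 4; against C2: 0p + (-1)(1−p) = p − 1.
Setting these equal: −8p + 4 = p − 1 ⇒ −9p = -5 ⇒ p = 5/9, and the value is (-8)·(5/9) + 4 = -4/9.
For Player II: with q = P(C1), equating A's and B's payoffs gives −4q = 5q − 1 ⇒ q = 1/9.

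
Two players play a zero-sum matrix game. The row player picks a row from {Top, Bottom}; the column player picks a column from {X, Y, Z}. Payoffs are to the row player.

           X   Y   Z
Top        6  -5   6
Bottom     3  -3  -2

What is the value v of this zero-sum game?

Row minima: Top → -5, Bottom → -3; maximin = -3.
Column maxima: X → 6, Y → -3, Z → 6; minimax = -3.
Since maximin = minimax = -3, there is a saddle point and the value is -3.

-3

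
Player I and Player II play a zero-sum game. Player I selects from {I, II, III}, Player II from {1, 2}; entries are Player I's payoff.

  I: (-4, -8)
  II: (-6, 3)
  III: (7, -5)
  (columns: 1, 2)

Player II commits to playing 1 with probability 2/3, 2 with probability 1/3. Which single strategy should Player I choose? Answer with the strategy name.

Expected payoff of I: (2/3)·(-4) + (1/3)·(-8) = -16/3.
Expected payoff of II: (2/3)·(-6) + (1/3)·3 = -3.
Expected payoff of III: (2/3)·7 + (1/3)·(-5) = 3.
The largest is 3, so Player I's best response is III.

III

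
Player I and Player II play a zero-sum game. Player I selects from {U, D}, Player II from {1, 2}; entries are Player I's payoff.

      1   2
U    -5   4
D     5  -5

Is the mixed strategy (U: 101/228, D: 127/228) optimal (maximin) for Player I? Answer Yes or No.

Against 1 this mix gives (101/228)·(-5) + (127/228)·5 = 65/114.
Against 2 this mix gives (101/228)·4 + (127/228)·(-5) = -77/76.
Player II will play 2, holding Player I to -77/76. Shifting weight toward the row that does better against 2 would raise this floor (the equalizing mix achieves -5/19 against both 2 and 1), so the proposed strategy is not optimal.

No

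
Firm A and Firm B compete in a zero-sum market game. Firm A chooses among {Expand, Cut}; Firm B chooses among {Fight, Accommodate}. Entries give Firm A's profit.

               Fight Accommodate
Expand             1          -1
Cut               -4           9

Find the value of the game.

1/3

Row minima: Expand → -1, Cut → -4; maximin = -1.
Column maxima: Fight → 1, Accommodate → 9; minimax = 1.
-1 ≠ 1, so there is no saddle point; optimal play is mixed.
Let Firm A play Expand with probability p. Expected payoff against Fight: 1p + (-4)(1−p) = 5p − 4; against Accommodate: (-1)p + 9(1−p) = −10p + 9.
Setting these equal: 5p − 4 = −10p + 9 ⇒ 15p = 13 ⇒ p = 13/15, and the value is (5)·(13/15) − 4 = 1/3.
For Firm B: with q = P(Fight), equating Expand's and Cut's payoffs gives 2q − 1 = −13q + 9 ⇒ q = 2/3.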